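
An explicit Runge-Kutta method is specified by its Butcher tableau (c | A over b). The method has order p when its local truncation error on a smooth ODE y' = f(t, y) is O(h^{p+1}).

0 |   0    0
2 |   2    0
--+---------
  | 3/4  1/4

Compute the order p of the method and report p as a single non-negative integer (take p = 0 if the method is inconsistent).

2

b = (3/4, 1/4)
c = (0, 2)
Σ b_i: 3/4·1 + 1/4·1 = 1 ✓
b·c: 1/4·2 = 1/2 ✓; 2 stages ⇒ order 2.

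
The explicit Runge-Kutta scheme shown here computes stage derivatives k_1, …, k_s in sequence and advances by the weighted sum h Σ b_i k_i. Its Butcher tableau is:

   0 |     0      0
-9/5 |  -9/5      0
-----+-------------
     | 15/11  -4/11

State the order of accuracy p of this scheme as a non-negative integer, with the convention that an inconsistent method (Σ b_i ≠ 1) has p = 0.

b = (15/11, -4/11)
c = (0, -9/5)
Σ b_i: 15/11·1 + (-4/11)·1 = 1 ✓
b·c: (-4/11)·(-9/5) = 36/55 ≠ 1/2 ⇒ order 1.

1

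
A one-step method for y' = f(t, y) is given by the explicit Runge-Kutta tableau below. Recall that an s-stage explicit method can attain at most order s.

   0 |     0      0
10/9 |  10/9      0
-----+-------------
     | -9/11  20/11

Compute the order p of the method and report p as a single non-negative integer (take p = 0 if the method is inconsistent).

1

b = (-9/11, 20/11)
c = (0, 10/9)
Σ b_i: (-9/11)·1 + 20/11·1 = 1 ✓
b·c: 20/11·10/9 = 200/99 ≠ 1/2 ⇒ order 1.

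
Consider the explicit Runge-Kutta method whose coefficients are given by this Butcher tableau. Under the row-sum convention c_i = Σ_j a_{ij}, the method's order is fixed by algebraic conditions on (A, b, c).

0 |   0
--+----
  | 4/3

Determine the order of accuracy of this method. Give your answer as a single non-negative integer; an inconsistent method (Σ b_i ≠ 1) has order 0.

b = (4/3)
c = (0)
Σ b_i: 4/3·1 = 4/3 ≠ 1 ⇒ order 0.

0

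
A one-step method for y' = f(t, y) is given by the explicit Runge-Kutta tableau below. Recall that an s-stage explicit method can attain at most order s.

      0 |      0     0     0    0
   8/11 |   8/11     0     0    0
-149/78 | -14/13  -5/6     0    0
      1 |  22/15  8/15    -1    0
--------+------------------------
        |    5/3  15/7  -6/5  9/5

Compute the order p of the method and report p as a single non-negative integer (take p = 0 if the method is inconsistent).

b = (5/3, 15/7, -6/5, 9/5)
c = (0, 8/11, -149/78, 1)
Ac = (0, 0, -20/33, 9859/4290)
Σ b_i: 5/3·1 + 15/7·1 + (-6/5)·1 + 9/5·1 = 463/105 ≠ 1 ⇒ order 0.

0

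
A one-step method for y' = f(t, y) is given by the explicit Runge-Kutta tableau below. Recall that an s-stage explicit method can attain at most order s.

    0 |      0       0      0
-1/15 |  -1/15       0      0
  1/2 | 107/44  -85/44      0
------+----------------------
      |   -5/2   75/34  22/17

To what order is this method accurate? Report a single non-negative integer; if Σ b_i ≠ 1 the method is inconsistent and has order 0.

3

b = (-5/2, 75/34, 22/17)
c = (0, -1/15, 1/2)
Ac = (0, 0, 17/132)
Σ b_i: (-5/2)·1 + 75/34·1 + 22/17·1 = 1 ✓
b·c: 75/34·(-1/15) + 22/17·1/2 = 1/2 ✓
b·c²: 75/34·1/225 + 22/17·1/4 = 1/3 ✓
b·Ac: 22/17·17/132 = 1/6 ✓; 3 stages ⇒ order 3.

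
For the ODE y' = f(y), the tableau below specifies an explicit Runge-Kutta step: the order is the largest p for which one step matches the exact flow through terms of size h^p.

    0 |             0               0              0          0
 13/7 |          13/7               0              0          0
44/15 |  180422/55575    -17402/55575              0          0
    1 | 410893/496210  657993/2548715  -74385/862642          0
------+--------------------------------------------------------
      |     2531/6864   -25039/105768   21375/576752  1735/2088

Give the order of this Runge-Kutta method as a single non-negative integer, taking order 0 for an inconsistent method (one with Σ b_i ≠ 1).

b = (2531/6864, -25039/105768, 21375/576752, 1735/2088)
c = (0, 13/7, 44/15, 1)
Ac = (0, 0, -2486/4275, 393/1735)
Σ b_i: 2531/6864·1 + (-25039/105768)·1 + 21375/576752·1 + 1735/2088·1 = 1 ✓
b·c: (-25039/105768)·13/7 + 21375/576752·44/15 + 1735/2088·1 = 1/2 ✓
b·c²: (-25039/105768)·169/49 + 21375/576752·1936/225 + 1735/2088·1 = 1/3 ✓
b·Ac: 21375/576752·(-2486/4275) + 1735/2088·393/1735 = 1/6 ✓
b·c³: (-25039/105768)·2197/343 + 21375/576752·85184/3375 + 1735/2088·1 = 1/4 ✓
b·(c∘Ac): 21375/576752·(-109384/64125) + 1735/2088·393/1735 = 1/8 ✓
b·Ac²: 21375/576752·(-32318/29925) + 1735/2088·1803/12145 = 1/12 ✓
b·A²c: 1735/2088·87/1735 = 1/24 ✓; 4 stages ⇒ order 4.

4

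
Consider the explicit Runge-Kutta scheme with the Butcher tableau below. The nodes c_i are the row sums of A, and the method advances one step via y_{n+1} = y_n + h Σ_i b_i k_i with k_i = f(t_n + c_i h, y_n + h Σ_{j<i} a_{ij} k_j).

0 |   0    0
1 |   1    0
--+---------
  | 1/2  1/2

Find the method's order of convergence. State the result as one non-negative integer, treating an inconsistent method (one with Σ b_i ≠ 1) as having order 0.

b = (1/2, 1/2)
c = (0, 1)
Σ b_i: 1/2·1 + 1/2·1 = 1 ✓
b·c: 1/2·1 = 1/2 ✓; 2 stages ⇒ order 2.

2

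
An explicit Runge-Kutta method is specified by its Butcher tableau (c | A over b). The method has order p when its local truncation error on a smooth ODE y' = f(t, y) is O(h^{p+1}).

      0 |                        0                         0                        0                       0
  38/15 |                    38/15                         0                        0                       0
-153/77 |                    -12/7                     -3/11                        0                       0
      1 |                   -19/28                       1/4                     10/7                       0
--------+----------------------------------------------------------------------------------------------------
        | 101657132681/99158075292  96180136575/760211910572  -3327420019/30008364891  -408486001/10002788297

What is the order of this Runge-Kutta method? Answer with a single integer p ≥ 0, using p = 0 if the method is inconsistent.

3

b = (101657132681/99158075292, 96180136575/760211910572, -3327420019/30008364891, -408486001/10002788297)
c = (0, 38/15, -153/77, 1)
Ac = (0, 0, -38/55, -35659/16170)
Σ b_i: 101657132681/99158075292·1 + 96180136575/760211910572·1 + (-3327420019/30008364891)·1 + (-408486001/10002788297)·1 = 1 ✓
b·c: 96180136575/760211910572·38/15 + (-3327420019/30008364891)·(-153/77) + (-408486001/10002788297)·1 = 1/2 ✓
b·c²: 96180136575/760211910572·1444/225 + (-3327420019/30008364891)·23409/5929 + (-408486001/10002788297)·1 = 1/3 ✓
b·Ac: (-3327420019/30008364891)·(-38/55) + (-408486001/10002788297)·(-35659/16170) = 1/6 ✓
b·c³: 96180136575/760211910572·54872/3375 + (-3327420019/30008364891)·(-3581577/456533) + (-408486001/10002788297)·1 = 621296577574/215277400305 ≠ 1/4 ⇒ order 3.
b·(c∘Ac): (-3327420019/30008364891)·5814/4235 + (-408486001/10002788297)·(-35659/16170) = -162224665/2609423034 ≠ 1/8
b·Ac²: (-3327420019/30008364891)·(-1444/825) + (-408486001/10002788297)·67652833/9338175 = -153371711413/1506941802135 ≠ 1/12
b·A²c: (-408486001/10002788297)·(-76/77) = 403180988/10002788297 ≠ 1/24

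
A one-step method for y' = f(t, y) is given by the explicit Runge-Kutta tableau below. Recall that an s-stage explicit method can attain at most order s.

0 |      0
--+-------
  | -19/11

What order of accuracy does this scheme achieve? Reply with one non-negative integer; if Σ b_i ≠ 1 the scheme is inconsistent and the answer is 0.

b = (-19/11)
c = (0)
Σ b_i: (-19/11)·1 = -19/11 ≠ 1 ⇒ order 0.

0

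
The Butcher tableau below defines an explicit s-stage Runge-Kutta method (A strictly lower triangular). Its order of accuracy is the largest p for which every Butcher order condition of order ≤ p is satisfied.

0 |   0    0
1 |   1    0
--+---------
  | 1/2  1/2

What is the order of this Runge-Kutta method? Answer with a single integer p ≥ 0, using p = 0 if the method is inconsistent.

b = (1/2, 1/2)
c = (0, 1)
Σ b_i: 1/2·1 + 1/2·1 = 1 ✓
b·c: 1/2·1 = 1/2 ✓; 2 stages ⇒ order 2.

2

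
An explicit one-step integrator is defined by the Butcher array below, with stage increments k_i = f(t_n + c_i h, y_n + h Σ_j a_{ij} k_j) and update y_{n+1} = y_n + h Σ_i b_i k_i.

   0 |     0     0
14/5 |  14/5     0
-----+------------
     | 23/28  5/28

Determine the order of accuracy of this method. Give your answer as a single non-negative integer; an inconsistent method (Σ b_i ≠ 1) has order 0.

2

b = (23/28, 5/28)
c = (0, 14/5)
Σ b_i: 23/28·1 + 5/28·1 = 1 ✓
b·c: 5/28·14/5 = 1/2 ✓; 2 stages ⇒ order 2.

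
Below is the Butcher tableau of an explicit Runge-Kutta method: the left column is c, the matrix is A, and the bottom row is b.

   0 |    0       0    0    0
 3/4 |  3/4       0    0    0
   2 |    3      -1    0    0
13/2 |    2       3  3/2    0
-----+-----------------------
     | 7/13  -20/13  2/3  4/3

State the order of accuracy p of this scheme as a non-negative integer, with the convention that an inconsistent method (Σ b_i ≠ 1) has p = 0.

1

b = (7/13, -20/13, 2/3, 4/3)
c = (0, 3/4, 2, 13/2)
Ac = (0, 0, -3/4, 21/4)
Σ b_i: 7/13·1 + (-20/13)·1 + 2/3·1 + 4/3·1 = 1 ✓
b·c: (-20/13)·3/4 + 2/3·2 + 4/3·13/2 = 115/13 ≠ 1/2 ⇒ order 1.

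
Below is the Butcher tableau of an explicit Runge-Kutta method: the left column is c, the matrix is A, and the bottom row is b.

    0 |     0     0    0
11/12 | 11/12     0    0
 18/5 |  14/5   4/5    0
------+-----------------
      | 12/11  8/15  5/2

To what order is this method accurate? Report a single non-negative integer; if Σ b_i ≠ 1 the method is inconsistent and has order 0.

b = (12/11, 8/15, 5/2)
c = (0, 11/12, 18/5)
Ac = (0, 0, 11/15)
Σ b_i: 12/11·1 + 8/15·1 + 5/2·1 = 1361/330 ≠ 1 ⇒ order 0.

0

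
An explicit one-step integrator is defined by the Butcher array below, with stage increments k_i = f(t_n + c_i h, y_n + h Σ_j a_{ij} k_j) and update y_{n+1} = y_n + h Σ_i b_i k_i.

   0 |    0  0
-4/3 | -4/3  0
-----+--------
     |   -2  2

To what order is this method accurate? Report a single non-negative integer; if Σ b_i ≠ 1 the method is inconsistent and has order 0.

0

b = (-2, 2)
c = (0, -4/3)
Σ b_i: (-2)·1 + 2·1 = 0 ≠ 1 ⇒ order 0.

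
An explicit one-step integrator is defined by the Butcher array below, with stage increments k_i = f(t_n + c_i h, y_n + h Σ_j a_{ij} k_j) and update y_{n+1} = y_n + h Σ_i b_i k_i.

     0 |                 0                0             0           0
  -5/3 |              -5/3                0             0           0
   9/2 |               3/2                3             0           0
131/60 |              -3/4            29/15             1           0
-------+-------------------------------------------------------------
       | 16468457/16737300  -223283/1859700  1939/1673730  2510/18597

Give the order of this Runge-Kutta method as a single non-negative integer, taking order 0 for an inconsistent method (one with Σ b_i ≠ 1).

b = (16468457/16737300, -223283/1859700, 1939/1673730, 2510/18597)
c = (0, -5/3, 9/2, 131/60)
Ac = (0, 0, -5, 23/18)
Σ b_i: 16468457/16737300·1 + (-223283/1859700)·1 + 1939/1673730·1 + 2510/18597·1 = 1 ✓
b·c: (-223283/1859700)·(-5/3) + 1939/1673730·9/2 + 2510/18597·131/60 = 1/2 ✓
b·c²: (-223283/1859700)·25/9 + 1939/1673730·81/4 + 2510/18597·17161/3600 = 1/3 ✓
b·Ac: 1939/1673730·(-5) + 2510/18597·23/18 = 1/6 ✓
b·c³: (-223283/1859700)·(-125/27) + 1939/1673730·729/8 + 2510/18597·2248091/216000 = 276653257/133898400 ≠ 1/4 ⇒ order 3.
b·(c∘Ac): 1939/1673730·(-45/2) + 2510/18597·3013/1080 = 351955/1004238 ≠ 1/8
b·Ac²: 1939/1673730·25/3 + 2510/18597·2767/108 = 193460/55791 ≠ 1/12
b·A²c: 2510/18597·(-5) = -12550/18597 ≠ 1/24

3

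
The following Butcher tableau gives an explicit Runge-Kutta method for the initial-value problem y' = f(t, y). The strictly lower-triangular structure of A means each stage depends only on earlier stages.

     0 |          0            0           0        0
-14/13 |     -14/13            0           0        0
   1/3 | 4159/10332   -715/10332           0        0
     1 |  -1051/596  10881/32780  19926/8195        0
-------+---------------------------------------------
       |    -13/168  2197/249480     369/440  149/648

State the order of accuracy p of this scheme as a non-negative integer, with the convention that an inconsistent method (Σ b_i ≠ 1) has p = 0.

b = (-13/168, 2197/249480, 369/440, 149/648)
c = (0, -14/13, 1/3, 1)
Ac = (0, 0, 55/738, 135/298)
Σ b_i: (-13/168)·1 + 2197/249480·1 + 369/440·1 + 149/648·1 = 1 ✓
b·c: 2197/249480·(-14/13) + 369/440·1/3 + 149/648·1 = 1/2 ✓
b·c²: 2197/249480·196/169 + 369/440·1/9 + 149/648·1 = 1/3 ✓
b·Ac: 369/440·55/738 + 149/648·135/298 = 1/6 ✓
b·c³: 2197/249480·(-2744/2197) + 369/440·1/27 + 149/648·1 = 1/4 ✓
b·(c∘Ac): 369/440·55/2214 + 149/648·135/298 = 1/8 ✓
b·Ac²: 369/440·(-385/4797) + 149/648·1269/1937 = 1/12 ✓
b·A²c: 149/648·27/149 = 1/24 ✓; 4 stages ⇒ order 4.

4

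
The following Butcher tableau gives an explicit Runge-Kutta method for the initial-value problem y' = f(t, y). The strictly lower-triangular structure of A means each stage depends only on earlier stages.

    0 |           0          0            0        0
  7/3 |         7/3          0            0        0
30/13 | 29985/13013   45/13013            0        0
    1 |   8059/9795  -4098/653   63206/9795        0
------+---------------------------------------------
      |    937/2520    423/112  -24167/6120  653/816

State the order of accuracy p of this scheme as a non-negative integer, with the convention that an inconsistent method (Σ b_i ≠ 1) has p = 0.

b = (937/2520, 423/112, -24167/6120, 653/816)
c = (0, 7/3, 30/13, 1)
Ac = (0, 0, 15/1859, 162/653)
Σ b_i: 937/2520·1 + 423/112·1 + (-24167/6120)·1 + 653/816·1 = 1 ✓
b·c: 423/112·7/3 + (-24167/6120)·30/13 + 653/816·1 = 1/2 ✓
b·c²: 423/112·49/9 + (-24167/6120)·900/169 + 653/816·1 = 1/3 ✓
b·Ac: (-24167/6120)·15/1859 + 653/816·162/653 = 1/6 ✓
b·c³: 423/112·343/27 + (-24167/6120)·27000/2197 + 653/816·1 = 1/4 ✓
b·(c∘Ac): (-24167/6120)·450/24167 + 653/816·162/653 = 1/8 ✓
b·Ac²: (-24167/6120)·35/1859 + 653/816·386/1959 = 1/12 ✓
b·A²c: 653/816·34/653 = 1/24 ✓; 4 stages ⇒ order 4.

4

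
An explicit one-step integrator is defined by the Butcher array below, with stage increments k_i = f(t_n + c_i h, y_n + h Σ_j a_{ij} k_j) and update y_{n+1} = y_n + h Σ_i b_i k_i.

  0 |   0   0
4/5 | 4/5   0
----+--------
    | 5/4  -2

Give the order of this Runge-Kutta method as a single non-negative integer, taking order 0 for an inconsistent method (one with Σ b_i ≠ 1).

0

b = (5/4, -2)
c = (0, 4/5)
Σ b_i: 5/4·1 + (-2)·1 = -3/4 ≠ 1 ⇒ order 0.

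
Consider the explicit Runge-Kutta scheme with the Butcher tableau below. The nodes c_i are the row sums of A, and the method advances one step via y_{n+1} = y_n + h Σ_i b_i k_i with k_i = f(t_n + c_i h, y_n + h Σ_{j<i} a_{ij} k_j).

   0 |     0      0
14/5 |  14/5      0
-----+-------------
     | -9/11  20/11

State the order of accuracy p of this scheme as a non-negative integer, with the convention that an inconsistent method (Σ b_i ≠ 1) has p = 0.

b = (-9/11, 20/11)
c = (0, 14/5)
Σ b_i: (-9/11)·1 + 20/11·1 = 1 ✓
b·c: 20/11·14/5 = 56/11 ≠ 1/2 ⇒ order 1.

1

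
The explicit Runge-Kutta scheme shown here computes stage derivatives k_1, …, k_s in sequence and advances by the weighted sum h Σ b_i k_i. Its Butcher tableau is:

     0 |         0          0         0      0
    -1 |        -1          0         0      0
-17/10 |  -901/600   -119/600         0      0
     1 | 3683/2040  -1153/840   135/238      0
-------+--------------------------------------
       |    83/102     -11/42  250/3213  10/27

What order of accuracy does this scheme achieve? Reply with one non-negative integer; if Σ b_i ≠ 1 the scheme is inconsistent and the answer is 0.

4

b = (83/102, -11/42, 250/3213, 10/27)
c = (0, -1, -17/10, 1)
Ac = (0, 0, 119/600, 49/120)
Σ b_i: 83/102·1 + (-11/42)·1 + 250/3213·1 + 10/27·1 = 1 ✓
b·c: (-11/42)·(-1) + 250/3213·(-17/10) + 10/27·1 = 1/2 ✓
b·c²: (-11/42)·1 + 250/3213·289/100 + 10/27·1 = 1/3 ✓
b·Ac: 250/3213·119/600 + 10/27·49/120 = 1/6 ✓
b·c³: (-11/42)·(-1) + 250/3213·(-4913/1000) + 10/27·1 = 1/4 ✓
b·(c∘Ac): 250/3213·(-2023/6000) + 10/27·49/120 = 1/8 ✓
b·Ac²: 250/3213·(-119/600) + 10/27·4/15 = 1/12 ✓
b·A²c: 10/27·9/80 = 1/24 ✓; 4 stages ⇒ order 4.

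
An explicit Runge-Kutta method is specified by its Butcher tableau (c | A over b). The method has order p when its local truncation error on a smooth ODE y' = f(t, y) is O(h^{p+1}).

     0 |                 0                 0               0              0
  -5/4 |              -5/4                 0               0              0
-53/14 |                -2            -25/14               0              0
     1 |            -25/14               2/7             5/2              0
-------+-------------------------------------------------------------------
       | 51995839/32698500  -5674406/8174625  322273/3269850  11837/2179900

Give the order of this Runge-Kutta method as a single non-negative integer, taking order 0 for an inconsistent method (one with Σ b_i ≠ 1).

b = (51995839/32698500, -5674406/8174625, 322273/3269850, 11837/2179900)
c = (0, -5/4, -53/14, 1)
Ac = (0, 0, 125/56, -275/28)
Σ b_i: 51995839/32698500·1 + (-5674406/8174625)·1 + 322273/3269850·1 + 11837/2179900·1 = 1 ✓
b·c: (-5674406/8174625)·(-5/4) + 322273/3269850·(-53/14) + 11837/2179900·1 = 1/2 ✓
b·c²: (-5674406/8174625)·25/16 + 322273/3269850·2809/196 + 11837/2179900·1 = 1/3 ✓
b·Ac: 322273/3269850·125/56 + 11837/2179900·(-275/28) = 1/6 ✓
b·c³: (-5674406/8174625)·(-125/64) + 322273/3269850·(-148877/2744) + 11837/2179900·1 = -486609639/122074400 ≠ 1/4 ⇒ order 3.
b·(c∘Ac): 322273/3269850·(-6625/784) + 11837/2179900·(-275/28) = -1854511/2092704 ≠ 1/8
b·Ac²: 322273/3269850·(-625/224) + 11837/2179900·3555/98 = -11428901/146489280 ≠ 1/12
b·A²c: 11837/2179900·625/112 = 42275/1395136 ≠ 1/24

3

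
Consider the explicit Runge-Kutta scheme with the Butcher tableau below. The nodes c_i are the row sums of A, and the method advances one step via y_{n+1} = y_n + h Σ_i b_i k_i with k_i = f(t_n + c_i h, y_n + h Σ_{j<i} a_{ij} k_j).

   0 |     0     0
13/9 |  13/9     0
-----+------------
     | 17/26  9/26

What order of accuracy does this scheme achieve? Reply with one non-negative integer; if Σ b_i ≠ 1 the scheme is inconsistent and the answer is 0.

b = (17/26, 9/26)
c = (0, 13/9)
Σ b_i: 17/26·1 + 9/26·1 = 1 ✓
b·c: 9/26·13/9 = 1/2 ✓; 2 stages ⇒ order 2.

2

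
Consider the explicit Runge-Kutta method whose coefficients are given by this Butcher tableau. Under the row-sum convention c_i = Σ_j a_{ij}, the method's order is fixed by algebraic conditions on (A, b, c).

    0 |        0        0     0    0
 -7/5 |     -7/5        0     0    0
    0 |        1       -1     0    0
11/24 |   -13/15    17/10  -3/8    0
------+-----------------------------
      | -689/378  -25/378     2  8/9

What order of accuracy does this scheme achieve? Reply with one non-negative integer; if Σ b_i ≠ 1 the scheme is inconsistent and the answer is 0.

2

b = (-689/378, -25/378, 2, 8/9)
c = (0, -7/5, 0, 11/24)
Ac = (0, 0, 7/5, -119/50)
Σ b_i: (-689/378)·1 + (-25/378)·1 + 2·1 + 8/9·1 = 1 ✓
b·c: (-25/378)·(-7/5) + 8/9·11/24 = 1/2 ✓
b·c²: (-25/378)·49/25 + 8/9·121/576 = 37/648 ≠ 1/3 ⇒ order 2.
b·Ac: 2·7/5 + 8/9·(-119/50) = 154/225 ≠ 1/6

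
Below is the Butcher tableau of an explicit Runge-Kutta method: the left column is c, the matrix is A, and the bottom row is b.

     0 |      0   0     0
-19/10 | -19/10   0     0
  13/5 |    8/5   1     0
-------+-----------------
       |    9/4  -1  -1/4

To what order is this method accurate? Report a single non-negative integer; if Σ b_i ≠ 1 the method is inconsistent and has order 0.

b = (9/4, -1, -1/4)
c = (0, -19/10, 13/5)
Ac = (0, 0, -19/10)
Σ b_i: 9/4·1 + (-1)·1 + (-1/4)·1 = 1 ✓
b·c: (-1)·(-19/10) + (-1/4)·13/5 = 5/4 ≠ 1/2 ⇒ order 1.

1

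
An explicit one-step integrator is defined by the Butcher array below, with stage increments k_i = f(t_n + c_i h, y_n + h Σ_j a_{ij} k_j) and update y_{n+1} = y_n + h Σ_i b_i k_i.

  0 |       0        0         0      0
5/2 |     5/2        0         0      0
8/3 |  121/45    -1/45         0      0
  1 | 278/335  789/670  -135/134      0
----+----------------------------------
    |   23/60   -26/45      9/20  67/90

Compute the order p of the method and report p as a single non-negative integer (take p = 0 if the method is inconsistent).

4

b = (23/60, -26/45, 9/20, 67/90)
c = (0, 5/2, 8/3, 1)
Ac = (0, 0, -1/18, 69/268)
Σ b_i: 23/60·1 + (-26/45)·1 + 9/20·1 + 67/90·1 = 1 ✓
b·c: (-26/45)·5/2 + 9/20·8/3 + 67/90·1 = 1/2 ✓
b·c²: (-26/45)·25/4 + 9/20·64/9 + 67/90·1 = 1/3 ✓
b·Ac: 9/20·(-1/18) + 67/90·69/268 = 1/6 ✓
b·c³: (-26/45)·125/8 + 9/20·512/27 + 67/90·1 = 1/4 ✓
b·(c∘Ac): 9/20·(-4/27) + 67/90·69/268 = 1/8 ✓
b·Ac²: 9/20·(-5/36) + 67/90·105/536 = 1/12 ✓
b·A²c: 67/90·15/268 = 1/24 ✓; 4 stages ⇒ order 4.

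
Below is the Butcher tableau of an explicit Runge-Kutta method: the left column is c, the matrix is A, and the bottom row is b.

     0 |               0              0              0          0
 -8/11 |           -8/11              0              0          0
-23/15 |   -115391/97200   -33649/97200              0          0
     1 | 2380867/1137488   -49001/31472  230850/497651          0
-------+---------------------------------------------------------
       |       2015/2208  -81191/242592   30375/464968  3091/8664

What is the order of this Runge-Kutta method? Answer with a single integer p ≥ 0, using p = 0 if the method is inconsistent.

b = (2015/2208, -81191/242592, 30375/464968, 3091/8664)
c = (0, -8/11, -23/15, 1)
Ac = (0, 0, 3059/12150, 2603/6182)
Σ b_i: 2015/2208·1 + (-81191/242592)·1 + 30375/464968·1 + 3091/8664·1 = 1 ✓
b·c: (-81191/242592)·(-8/11) + 30375/464968·(-23/15) + 3091/8664·1 = 1/2 ✓
b·c²: (-81191/242592)·64/121 + 30375/464968·529/225 + 3091/8664·1 = 1/3 ✓
b·Ac: 30375/464968·3059/12150 + 3091/8664·2603/6182 = 1/6 ✓
b·c³: (-81191/242592)·(-512/1331) + 30375/464968·(-12167/3375) + 3091/8664·1 = 1/4 ✓
b·(c∘Ac): 30375/464968·(-70357/182250) + 3091/8664·2603/6182 = 1/8 ✓
b·Ac²: 30375/464968·(-12236/66825) + 3091/8664·9082/34001 = 1/12 ✓
b·A²c: 3091/8664·361/3091 = 1/24 ✓; 4 stages ⇒ order 4.

4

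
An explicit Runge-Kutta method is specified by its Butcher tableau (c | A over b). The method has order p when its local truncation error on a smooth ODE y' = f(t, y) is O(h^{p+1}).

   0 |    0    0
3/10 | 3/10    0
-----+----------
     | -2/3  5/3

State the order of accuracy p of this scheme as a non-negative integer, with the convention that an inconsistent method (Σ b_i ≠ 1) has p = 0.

b = (-2/3, 5/3)
c = (0, 3/10)
Σ b_i: (-2/3)·1 + 5/3·1 = 1 ✓
b·c: 5/3·3/10 = 1/2 ✓; 2 stages ⇒ order 2.

2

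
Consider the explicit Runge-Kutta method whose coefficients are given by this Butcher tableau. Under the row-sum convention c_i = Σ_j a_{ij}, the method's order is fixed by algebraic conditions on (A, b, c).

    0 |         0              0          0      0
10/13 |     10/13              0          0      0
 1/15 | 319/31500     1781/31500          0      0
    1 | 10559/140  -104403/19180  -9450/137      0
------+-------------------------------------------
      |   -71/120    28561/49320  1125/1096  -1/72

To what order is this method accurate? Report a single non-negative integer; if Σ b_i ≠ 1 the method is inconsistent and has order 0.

4

b = (-71/120, 28561/49320, 1125/1096, -1/72)
c = (0, 10/13, 1/15, 1)
Ac = (0, 0, 137/3150, -123/14)
Σ b_i: (-71/120)·1 + 28561/49320·1 + 1125/1096·1 + (-1/72)·1 = 1 ✓
b·c: 28561/49320·10/13 + 1125/1096·1/15 + (-1/72)·1 = 1/2 ✓
b·c²: 28561/49320·100/169 + 1125/1096·1/225 + (-1/72)·1 = 1/3 ✓
b·Ac: 1125/1096·137/3150 + (-1/72)·(-123/14) = 1/6 ✓
b·c³: 28561/49320·1000/2197 + 1125/1096·1/3375 + (-1/72)·1 = 1/4 ✓
b·(c∘Ac): 1125/1096·137/47250 + (-1/72)·(-123/14) = 1/8 ✓
b·Ac²: 1125/1096·137/4095 + (-1/72)·(-321/91) = 1/12 ✓
b·A²c: (-1/72)·(-3) = 1/24 ✓; 4 stages ⇒ order 4.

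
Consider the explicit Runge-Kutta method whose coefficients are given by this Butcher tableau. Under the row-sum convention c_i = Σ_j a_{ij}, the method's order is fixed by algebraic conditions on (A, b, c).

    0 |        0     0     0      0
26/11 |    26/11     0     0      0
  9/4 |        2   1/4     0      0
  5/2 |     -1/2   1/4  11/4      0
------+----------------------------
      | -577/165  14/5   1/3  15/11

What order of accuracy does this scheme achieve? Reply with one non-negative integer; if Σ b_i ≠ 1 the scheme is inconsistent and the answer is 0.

1

b = (-577/165, 14/5, 1/3, 15/11)
c = (0, 26/11, 9/4, 5/2)
Ac = (0, 0, 13/22, 1193/176)
Σ b_i: (-577/165)·1 + 14/5·1 + 1/3·1 + 15/11·1 = 1 ✓
b·c: 14/5·26/11 + 1/3·9/4 + 15/11·5/2 = 2371/220 ≠ 1/2 ⇒ order 1.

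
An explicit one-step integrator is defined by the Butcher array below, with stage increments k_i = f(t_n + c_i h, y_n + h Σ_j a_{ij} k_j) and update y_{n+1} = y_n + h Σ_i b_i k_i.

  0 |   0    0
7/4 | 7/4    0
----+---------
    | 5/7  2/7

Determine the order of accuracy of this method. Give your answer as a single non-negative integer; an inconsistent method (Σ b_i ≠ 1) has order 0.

2

b = (5/7, 2/7)
c = (0, 7/4)
Σ b_i: 5/7·1 + 2/7·1 = 1 ✓
b·c: 2/7·7/4 = 1/2 ✓; 2 stages ⇒ order 2.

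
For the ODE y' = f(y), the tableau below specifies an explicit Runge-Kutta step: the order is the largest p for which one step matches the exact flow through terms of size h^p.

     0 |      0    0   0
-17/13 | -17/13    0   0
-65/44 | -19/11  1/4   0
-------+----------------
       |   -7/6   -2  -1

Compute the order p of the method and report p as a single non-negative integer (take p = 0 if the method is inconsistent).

0

b = (-7/6, -2, -1)
c = (0, -17/13, -65/44)
Ac = (0, 0, -17/52)
Σ b_i: (-7/6)·1 + (-2)·1 + (-1)·1 = -25/6 ≠ 1 ⇒ order 0.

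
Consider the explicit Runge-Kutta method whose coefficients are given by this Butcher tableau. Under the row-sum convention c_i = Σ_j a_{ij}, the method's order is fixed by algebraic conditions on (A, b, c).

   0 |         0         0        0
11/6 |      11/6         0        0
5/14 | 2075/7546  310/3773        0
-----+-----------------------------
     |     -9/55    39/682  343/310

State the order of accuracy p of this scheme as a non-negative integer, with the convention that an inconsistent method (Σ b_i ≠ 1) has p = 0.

3

b = (-9/55, 39/682, 343/310)
c = (0, 11/6, 5/14)
Ac = (0, 0, 155/1029)
Σ b_i: (-9/55)·1 + 39/682·1 + 343/310·1 = 1 ✓
b·c: 39/682·11/6 + 343/310·5/14 = 1/2 ✓
b·c²: 39/682·121/36 + 343/310·25/196 = 1/3 ✓
b·Ac: 343/310·155/1029 = 1/6 ✓; 3 stages ⇒ order 3.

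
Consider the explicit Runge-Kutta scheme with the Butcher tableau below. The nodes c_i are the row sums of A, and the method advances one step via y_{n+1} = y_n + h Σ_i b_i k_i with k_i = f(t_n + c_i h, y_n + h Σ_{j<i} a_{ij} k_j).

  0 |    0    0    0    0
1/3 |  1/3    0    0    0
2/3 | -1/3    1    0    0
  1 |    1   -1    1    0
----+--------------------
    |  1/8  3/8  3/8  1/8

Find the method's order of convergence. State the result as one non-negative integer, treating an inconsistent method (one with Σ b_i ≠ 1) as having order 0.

b = (1/8, 3/8, 3/8, 1/8)
c = (0, 1/3, 2/3, 1)
Ac = (0, 0, 1/3, 1/3)
Σ b_i: 1/8·1 + 3/8·1 + 3/8·1 + 1/8·1 = 1 ✓
b·c: 3/8·1/3 + 3/8·2/3 + 1/8·1 = 1/2 ✓
b·c²: 3/8·1/9 + 3/8·4/9 + 1/8·1 = 1/3 ✓
b·Ac: 3/8·1/3 + 1/8·1/3 = 1/6 ✓
b·c³: 3/8·1/27 + 3/8·8/27 + 1/8·1 = 1/4 ✓
b·(c∘Ac): 3/8·2/9 + 1/8·1/3 = 1/8 ✓
b·Ac²: 3/8·1/9 + 1/8·1/3 = 1/12 ✓
b·A²c: 1/8·1/3 = 1/24 ✓; 4 stages ⇒ order 4.

4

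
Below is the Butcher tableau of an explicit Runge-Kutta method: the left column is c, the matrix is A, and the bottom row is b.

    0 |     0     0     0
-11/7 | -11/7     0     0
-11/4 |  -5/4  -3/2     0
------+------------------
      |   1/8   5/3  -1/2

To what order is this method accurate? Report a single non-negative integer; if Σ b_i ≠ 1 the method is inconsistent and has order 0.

b = (1/8, 5/3, -1/2)
c = (0, -11/7, -11/4)
Ac = (0, 0, 33/14)
Σ b_i: 1/8·1 + 5/3·1 + (-1/2)·1 = 31/24 ≠ 1 ⇒ order 0.

0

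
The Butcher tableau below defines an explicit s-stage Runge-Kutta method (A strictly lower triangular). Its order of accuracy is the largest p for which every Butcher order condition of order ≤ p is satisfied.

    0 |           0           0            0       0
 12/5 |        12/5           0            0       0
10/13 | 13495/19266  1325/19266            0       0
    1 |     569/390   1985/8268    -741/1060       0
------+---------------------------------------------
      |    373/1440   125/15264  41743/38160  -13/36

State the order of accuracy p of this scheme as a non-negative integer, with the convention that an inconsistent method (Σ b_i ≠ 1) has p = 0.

4

b = (373/1440, 125/15264, 41743/38160, -13/36)
c = (0, 12/5, 10/13, 1)
Ac = (0, 0, 530/3211, 1/26)
Σ b_i: 373/1440·1 + 125/15264·1 + 41743/38160·1 + (-13/36)·1 = 1 ✓
b·c: 125/15264·12/5 + 41743/38160·10/13 + (-13/36)·1 = 1/2 ✓
b·c²: 125/15264·144/25 + 41743/38160·100/169 + (-13/36)·1 = 1/3 ✓
b·Ac: 41743/38160·530/3211 + (-13/36)·1/26 = 1/6 ✓
b·c³: 125/15264·1728/125 + 41743/38160·1000/2197 + (-13/36)·1 = 1/4 ✓
b·(c∘Ac): 41743/38160·5300/41743 + (-13/36)·1/26 = 1/8 ✓
b·Ac²: 41743/38160·1272/3211 + (-13/36)·63/65 = 1/12 ✓
b·A²c: (-13/36)·(-3/26) = 1/24 ✓; 4 stages ⇒ order 4.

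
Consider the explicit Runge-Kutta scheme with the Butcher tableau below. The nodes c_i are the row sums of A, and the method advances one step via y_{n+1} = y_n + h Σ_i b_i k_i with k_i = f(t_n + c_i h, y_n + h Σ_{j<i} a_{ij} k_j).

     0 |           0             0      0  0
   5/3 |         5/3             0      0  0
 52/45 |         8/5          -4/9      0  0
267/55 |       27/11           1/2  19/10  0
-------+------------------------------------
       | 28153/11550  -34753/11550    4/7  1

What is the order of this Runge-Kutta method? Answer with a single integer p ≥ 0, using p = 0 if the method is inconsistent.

b = (28153/11550, -34753/11550, 4/7, 1)
c = (0, 5/3, 52/45, 267/55)
Ac = (0, 0, -20/27, 1363/450)
Σ b_i: 28153/11550·1 + (-34753/11550)·1 + 4/7·1 + 1·1 = 1 ✓
b·c: (-34753/11550)·5/3 + 4/7·52/45 + 1·267/55 = 1/2 ✓
b·c²: (-34753/11550)·25/9 + 4/7·2704/2025 + 1·71289/3025 = 54787973/3430350 ≠ 1/3 ⇒ order 2.
b·Ac: 4/7·(-20/27) + 1·1363/450 = 24623/9450 ≠ 1/6

2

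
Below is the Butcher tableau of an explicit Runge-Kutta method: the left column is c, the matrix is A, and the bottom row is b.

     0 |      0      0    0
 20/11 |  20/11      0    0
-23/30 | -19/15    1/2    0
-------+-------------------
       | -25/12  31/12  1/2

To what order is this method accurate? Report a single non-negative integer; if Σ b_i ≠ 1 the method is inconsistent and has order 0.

b = (-25/12, 31/12, 1/2)
c = (0, 20/11, -23/30)
Ac = (0, 0, 10/11)
Σ b_i: (-25/12)·1 + 31/12·1 + 1/2·1 = 1 ✓
b·c: 31/12·20/11 + 1/2·(-23/30) = 949/220 ≠ 1/2 ⇒ order 1.

1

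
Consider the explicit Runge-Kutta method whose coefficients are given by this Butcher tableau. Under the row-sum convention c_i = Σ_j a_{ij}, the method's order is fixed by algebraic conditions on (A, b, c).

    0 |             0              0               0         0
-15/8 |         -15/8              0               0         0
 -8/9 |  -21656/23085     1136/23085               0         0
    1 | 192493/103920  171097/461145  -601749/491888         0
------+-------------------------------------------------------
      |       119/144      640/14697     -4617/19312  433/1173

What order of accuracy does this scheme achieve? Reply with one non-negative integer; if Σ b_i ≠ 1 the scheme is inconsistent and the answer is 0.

b = (119/144, 640/14697, -4617/19312, 433/1173)
c = (0, -15/8, -8/9, 1)
Ac = (0, 0, -142/1539, 1357/3464)
Σ b_i: 119/144·1 + 640/14697·1 + (-4617/19312)·1 + 433/1173·1 = 1 ✓
b·c: 640/14697·(-15/8) + (-4617/19312)·(-8/9) + 433/1173·1 = 1/2 ✓
b·c²: 640/14697·225/64 + (-4617/19312)·64/81 + 433/1173·1 = 1/3 ✓
b·Ac: (-4617/19312)·(-142/1539) + 433/1173·1357/3464 = 1/6 ✓
b·c³: 640/14697·(-3375/512) + (-4617/19312)·(-512/729) + 433/1173·1 = 1/4 ✓
b·(c∘Ac): (-4617/19312)·1136/13851 + 433/1173·1357/3464 = 1/8 ✓
b·Ac²: (-4617/19312)·355/2052 + 433/1173·9361/27712 = 1/12 ✓
b·A²c: 433/1173·391/3464 = 1/24 ✓; 4 stages ⇒ order 4.

4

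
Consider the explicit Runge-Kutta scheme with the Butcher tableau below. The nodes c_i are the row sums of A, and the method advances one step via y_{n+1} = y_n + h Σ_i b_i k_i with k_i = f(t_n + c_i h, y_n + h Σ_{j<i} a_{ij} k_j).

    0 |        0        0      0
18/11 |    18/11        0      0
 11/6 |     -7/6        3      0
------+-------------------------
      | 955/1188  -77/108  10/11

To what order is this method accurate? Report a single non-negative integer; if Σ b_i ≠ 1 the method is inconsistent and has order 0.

b = (955/1188, -77/108, 10/11)
c = (0, 18/11, 11/6)
Ac = (0, 0, 54/11)
Σ b_i: 955/1188·1 + (-77/108)·1 + 10/11·1 = 1 ✓
b·c: (-77/108)·18/11 + 10/11·11/6 = 1/2 ✓
b·c²: (-77/108)·324/121 + 10/11·121/36 = 227/198 ≠ 1/3 ⇒ order 2.
b·Ac: 10/11·54/11 = 540/121 ≠ 1/6

2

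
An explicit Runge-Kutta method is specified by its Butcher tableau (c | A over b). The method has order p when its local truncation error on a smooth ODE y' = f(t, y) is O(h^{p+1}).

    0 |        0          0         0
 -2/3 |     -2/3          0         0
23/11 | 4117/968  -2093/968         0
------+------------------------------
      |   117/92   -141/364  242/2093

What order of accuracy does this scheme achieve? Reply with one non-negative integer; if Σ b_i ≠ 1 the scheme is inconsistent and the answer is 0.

b = (117/92, -141/364, 242/2093)
c = (0, -2/3, 23/11)
Ac = (0, 0, 2093/1452)
Σ b_i: 117/92·1 + (-141/364)·1 + 242/2093·1 = 1 ✓
b·c: (-141/364)·(-2/3) + 242/2093·23/11 = 1/2 ✓
b·c²: (-141/364)·4/9 + 242/2093·529/121 = 1/3 ✓
b·Ac: 242/2093·2093/1452 = 1/6 ✓; 3 stages ⇒ order 3.

3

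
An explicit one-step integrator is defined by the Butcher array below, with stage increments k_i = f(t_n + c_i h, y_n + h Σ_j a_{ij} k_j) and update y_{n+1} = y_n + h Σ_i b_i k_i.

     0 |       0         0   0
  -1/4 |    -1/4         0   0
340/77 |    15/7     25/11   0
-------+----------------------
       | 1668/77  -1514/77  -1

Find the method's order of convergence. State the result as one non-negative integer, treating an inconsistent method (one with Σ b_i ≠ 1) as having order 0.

2

b = (1668/77, -1514/77, -1)
c = (0, -1/4, 340/77)
Ac = (0, 0, -25/44)
Σ b_i: 1668/77·1 + (-1514/77)·1 + (-1)·1 = 1 ✓
b·c: (-1514/77)·(-1/4) + (-1)·340/77 = 1/2 ✓
b·c²: (-1514/77)·1/16 + (-1)·115600/5929 = -983089/47432 ≠ 1/3 ⇒ order 2.
b·Ac: (-1)·(-25/44) = 25/44 ≠ 1/6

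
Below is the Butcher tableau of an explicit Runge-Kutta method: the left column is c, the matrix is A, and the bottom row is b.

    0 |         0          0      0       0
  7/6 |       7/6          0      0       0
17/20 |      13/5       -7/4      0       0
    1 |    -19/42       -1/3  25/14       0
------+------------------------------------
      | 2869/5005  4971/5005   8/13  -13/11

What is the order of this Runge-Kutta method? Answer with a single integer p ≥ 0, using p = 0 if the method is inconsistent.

b = (2869/5005, 4971/5005, 8/13, -13/11)
c = (0, 7/6, 17/20, 1)
Ac = (0, 0, -49/24, 569/504)
Σ b_i: 2869/5005·1 + 4971/5005·1 + 8/13·1 + (-13/11)·1 = 1 ✓
b·c: 4971/5005·7/6 + 8/13·17/20 + (-13/11)·1 = 1/2 ✓
b·c²: 4971/5005·49/36 + 8/13·289/400 + (-13/11)·1 = 26369/42900 ≠ 1/3 ⇒ order 2.
b·Ac: 8/13·(-49/24) + (-13/11)·569/504 = -186713/72072 ≠ 1/6

2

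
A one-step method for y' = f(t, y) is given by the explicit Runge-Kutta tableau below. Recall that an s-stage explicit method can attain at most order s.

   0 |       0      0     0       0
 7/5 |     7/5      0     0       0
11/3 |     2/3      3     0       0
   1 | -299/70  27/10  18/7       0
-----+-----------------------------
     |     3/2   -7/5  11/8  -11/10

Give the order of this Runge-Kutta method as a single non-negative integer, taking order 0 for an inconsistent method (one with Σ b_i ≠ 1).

0

b = (3/2, -7/5, 11/8, -11/10)
c = (0, 7/5, 11/3, 1)
Ac = (0, 0, 21/5, 4623/350)
Σ b_i: 3/2·1 + (-7/5)·1 + 11/8·1 + (-11/10)·1 = 3/8 ≠ 1 ⇒ order 0.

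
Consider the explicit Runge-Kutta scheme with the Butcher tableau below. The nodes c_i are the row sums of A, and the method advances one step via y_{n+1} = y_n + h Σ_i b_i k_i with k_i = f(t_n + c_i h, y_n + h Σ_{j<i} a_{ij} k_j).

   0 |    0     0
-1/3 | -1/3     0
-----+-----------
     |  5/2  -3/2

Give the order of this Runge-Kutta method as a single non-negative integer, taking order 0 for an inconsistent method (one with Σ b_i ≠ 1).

b = (5/2, -3/2)
c = (0, -1/3)
Σ b_i: 5/2·1 + (-3/2)·1 = 1 ✓
b·c: (-3/2)·(-1/3) = 1/2 ✓; 2 stages ⇒ order 2.

2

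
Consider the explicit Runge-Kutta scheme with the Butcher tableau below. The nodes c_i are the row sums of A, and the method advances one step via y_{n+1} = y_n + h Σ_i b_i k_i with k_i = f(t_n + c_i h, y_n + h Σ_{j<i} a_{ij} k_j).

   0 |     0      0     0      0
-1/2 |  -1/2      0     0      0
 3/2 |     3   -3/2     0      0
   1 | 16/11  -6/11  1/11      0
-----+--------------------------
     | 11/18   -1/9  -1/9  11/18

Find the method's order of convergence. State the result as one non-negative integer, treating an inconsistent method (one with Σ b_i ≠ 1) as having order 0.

4

b = (11/18, -1/9, -1/9, 11/18)
c = (0, -1/2, 3/2, 1)
Ac = (0, 0, 3/4, 9/22)
Σ b_i: 11/18·1 + (-1/9)·1 + (-1/9)·1 + 11/18·1 = 1 ✓
b·c: (-1/9)·(-1/2) + (-1/9)·3/2 + 11/18·1 = 1/2 ✓
b·c²: (-1/9)·1/4 + (-1/9)·9/4 + 11/18·1 = 1/3 ✓
b·Ac: (-1/9)·3/4 + 11/18·9/22 = 1/6 ✓
b·c³: (-1/9)·(-1/8) + (-1/9)·27/8 + 11/18·1 = 1/4 ✓
b·(c∘Ac): (-1/9)·9/8 + 11/18·9/22 = 1/8 ✓
b·Ac²: (-1/9)·(-3/8) + 11/18·3/44 = 1/12 ✓
b·A²c: 11/18·3/44 = 1/24 ✓; 4 stages ⇒ order 4.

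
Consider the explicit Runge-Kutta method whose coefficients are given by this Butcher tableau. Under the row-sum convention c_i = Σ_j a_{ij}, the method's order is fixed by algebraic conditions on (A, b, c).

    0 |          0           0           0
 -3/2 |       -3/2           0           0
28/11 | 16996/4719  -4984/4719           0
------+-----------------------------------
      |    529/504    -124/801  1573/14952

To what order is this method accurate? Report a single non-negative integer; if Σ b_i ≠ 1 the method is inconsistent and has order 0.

b = (529/504, -124/801, 1573/14952)
c = (0, -3/2, 28/11)
Ac = (0, 0, 2492/1573)
Σ b_i: 529/504·1 + (-124/801)·1 + 1573/14952·1 = 1 ✓
b·c: (-124/801)·(-3/2) + 1573/14952·28/11 = 1/2 ✓
b·c²: (-124/801)·9/4 + 1573/14952·784/121 = 1/3 ✓
b·Ac: 1573/14952·2492/1573 = 1/6 ✓; 3 stages ⇒ order 3.

3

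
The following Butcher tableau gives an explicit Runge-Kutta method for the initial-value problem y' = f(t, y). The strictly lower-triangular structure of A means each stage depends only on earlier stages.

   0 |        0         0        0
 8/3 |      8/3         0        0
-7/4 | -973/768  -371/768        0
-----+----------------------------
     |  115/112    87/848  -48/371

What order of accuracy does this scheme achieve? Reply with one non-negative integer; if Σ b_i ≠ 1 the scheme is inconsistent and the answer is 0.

b = (115/112, 87/848, -48/371)
c = (0, 8/3, -7/4)
Ac = (0, 0, -371/288)
Σ b_i: 115/112·1 + 87/848·1 + (-48/371)·1 = 1 ✓
b·c: 87/848·8/3 + (-48/371)·(-7/4) = 1/2 ✓
b·c²: 87/848·64/9 + (-48/371)·49/16 = 1/3 ✓
b·Ac: (-48/371)·(-371/288) = 1/6 ✓; 3 stages ⇒ order 3.

3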